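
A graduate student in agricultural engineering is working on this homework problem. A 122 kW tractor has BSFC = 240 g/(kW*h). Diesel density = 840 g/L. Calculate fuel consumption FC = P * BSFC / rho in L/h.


FC = P * BSFC / rho_fuel
   = 122 * 240 / 840
   = 29280 / 840
   = 34.86 L/h


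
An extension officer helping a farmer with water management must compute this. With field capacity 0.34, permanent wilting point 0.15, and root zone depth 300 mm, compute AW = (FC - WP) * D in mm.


AW = (FC - WP) * D
   = (0.34 - 0.15) * 300
   = 0.19 * 300
   = 57 mm


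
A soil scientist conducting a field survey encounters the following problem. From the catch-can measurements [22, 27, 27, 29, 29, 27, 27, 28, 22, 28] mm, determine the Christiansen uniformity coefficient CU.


xbar = 266 / 10 = 26.600
sum|xi - xbar| = 18.400
CU = 100 * (1 - 18.400 / (10 * 26.600))
   = 100 * (1 - 0.0692)
   = 93.08%


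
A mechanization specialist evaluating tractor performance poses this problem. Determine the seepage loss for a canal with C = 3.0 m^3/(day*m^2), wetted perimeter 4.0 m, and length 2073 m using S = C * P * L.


S = C * P * L
  = 3.0 * 4.0 * 2073
  = 24876 m^3/day


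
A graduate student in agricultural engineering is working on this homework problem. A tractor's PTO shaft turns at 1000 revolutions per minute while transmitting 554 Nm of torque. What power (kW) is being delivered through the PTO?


P = 2*pi*n*T / 60000
  = 2*pi * 1000 * 554 / 60000
  = 3480884.66 / 60000
  = 58.01 kW


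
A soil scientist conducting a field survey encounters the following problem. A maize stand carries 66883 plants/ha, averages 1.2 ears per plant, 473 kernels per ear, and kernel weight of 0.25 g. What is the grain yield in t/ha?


Y = density * ears * kernels * kw
  = 66883 * 1.2 * 473 * 0.25 g/ha
  = 9490697.70 g/ha
  = 9490.70 kg/ha = 9.49 t/ha


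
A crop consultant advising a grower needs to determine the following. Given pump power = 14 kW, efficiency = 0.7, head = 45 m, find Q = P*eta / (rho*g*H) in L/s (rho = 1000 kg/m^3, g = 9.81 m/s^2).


Q = (P * 1000 * eta) / (rho * g * H)
  = (14 * 1000 * 0.7) / (1000 * 9.81 * 45)
  = 9800 / 441450
  = 0.02220 m^3/s = 22.20 L/s


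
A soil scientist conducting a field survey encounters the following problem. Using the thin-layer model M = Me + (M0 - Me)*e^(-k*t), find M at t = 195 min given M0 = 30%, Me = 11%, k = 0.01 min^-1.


M = Me + (M0 - Me) * e^(-k*t)
  = 11 + (30 - 11) * e^(-0.01*195)
  = 11 + 19 * e^(-1.950)
  = 11 + 19 * 0.14227
  = 11 + 2.7032
  = 13.70%


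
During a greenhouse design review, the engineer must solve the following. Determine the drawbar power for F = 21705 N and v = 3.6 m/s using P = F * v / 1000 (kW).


P = F * v / 1000
  = 21705 * 3.6 / 1000
  = 78138 / 1000
  = 78.14 kW


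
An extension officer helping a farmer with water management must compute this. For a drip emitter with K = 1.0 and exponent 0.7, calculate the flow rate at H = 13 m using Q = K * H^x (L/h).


Q = K * H^x
  = 1.0 * 13^0.7
  = 1.0 * 6.0223
  = 6.02 L/h


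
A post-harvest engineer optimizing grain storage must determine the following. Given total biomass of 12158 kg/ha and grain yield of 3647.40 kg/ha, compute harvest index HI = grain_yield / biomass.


HI = grain_yield / biomass
   = 3647.40 / 12158
   = 0.30


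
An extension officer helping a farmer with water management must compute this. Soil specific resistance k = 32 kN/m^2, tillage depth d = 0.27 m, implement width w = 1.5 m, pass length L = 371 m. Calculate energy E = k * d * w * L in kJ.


E = k * d * w * L
  = 32 * 0.27 * 1.5 * 371
  = 4808.16 kJ


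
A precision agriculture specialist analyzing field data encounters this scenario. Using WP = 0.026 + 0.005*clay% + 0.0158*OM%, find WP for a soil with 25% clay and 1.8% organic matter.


WP = 0.026 + 0.005*25 + 0.0158*1.8
   = 0.026 + 0.1250 + 0.0284
   = 0.1794


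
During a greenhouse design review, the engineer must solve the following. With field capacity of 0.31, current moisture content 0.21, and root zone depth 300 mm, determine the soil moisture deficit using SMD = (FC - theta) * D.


SMD = (FC - theta) * D
    = (0.31 - 0.21) * 300
    = 0.100 * 300
    = 30 mm


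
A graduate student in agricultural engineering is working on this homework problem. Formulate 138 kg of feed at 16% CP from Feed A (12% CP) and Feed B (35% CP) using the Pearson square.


parts_A = CP_b - target = 35 - 16 = 19
parts_B = target - CP_a = 16 - 12 = 4
total_parts = 19 + 4 = 23
Feed A = 138 * 19 / 23 = 114 kg
Feed B = 138 * 4 / 23 = 24 kg

114 kg


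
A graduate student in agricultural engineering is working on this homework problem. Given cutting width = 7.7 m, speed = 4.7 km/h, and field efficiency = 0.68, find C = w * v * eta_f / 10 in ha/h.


C = w * v * eta_f / 10
  = 7.7 * 4.7 * 0.68 / 10
  = 24.61 / 10
  = 2.46 ha/h


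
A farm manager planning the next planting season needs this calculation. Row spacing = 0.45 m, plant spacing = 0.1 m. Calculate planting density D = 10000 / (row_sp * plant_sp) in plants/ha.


D = 10000 / (row_sp * plant_sp)
  = 10000 / (0.45 * 0.1)
  = 10000 / 0.0450
  = 222222.22 plants/ha


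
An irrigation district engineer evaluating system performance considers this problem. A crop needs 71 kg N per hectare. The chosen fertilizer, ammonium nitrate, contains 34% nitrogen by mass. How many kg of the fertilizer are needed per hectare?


Rate = N_required / (N_content / 100)
     = 71 / (34 / 100)
     = 71 / 0.34
     = 208.82 kg/ha


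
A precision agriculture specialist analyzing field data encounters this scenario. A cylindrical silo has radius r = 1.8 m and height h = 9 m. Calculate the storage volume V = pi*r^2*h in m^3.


V = pi * r^2 * h
  = pi * 1.8^2 * 9
  = pi * 3.24 * 9
  = 91.61 m^3


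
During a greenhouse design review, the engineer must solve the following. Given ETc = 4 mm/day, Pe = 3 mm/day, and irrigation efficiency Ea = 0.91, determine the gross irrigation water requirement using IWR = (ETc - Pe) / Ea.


IWR = (ETc - Pe) / Ea
    = (4 - 3) / 0.91
    = 1 / 0.91
    = 1.10 mm/day


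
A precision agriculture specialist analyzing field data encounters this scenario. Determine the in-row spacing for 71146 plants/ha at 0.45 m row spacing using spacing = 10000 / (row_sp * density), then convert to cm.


spacing = 10000 / (row_sp * density)
        = 10000 / (0.45 * 71146)
        = 10000 / 32015.70
        = 0.31235 m = 31.23 cm


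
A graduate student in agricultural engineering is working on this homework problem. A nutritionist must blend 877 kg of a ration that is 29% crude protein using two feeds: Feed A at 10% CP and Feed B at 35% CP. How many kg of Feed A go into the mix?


parts_A = CP_b - target = 35 - 29 = 6
parts_B = target - CP_a = 29 - 10 = 19
total_parts = 6 + 19 = 25
Feed A = 877 * 6 / 25 = 210.48 kg
Feed B = 877 * 19 / 25 = 666.52 kg

210.48 kg


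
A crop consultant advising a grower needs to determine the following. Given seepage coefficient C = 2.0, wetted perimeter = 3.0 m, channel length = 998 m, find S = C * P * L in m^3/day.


S = C * P * L
  = 2.0 * 3.0 * 998
  = 5988 m^3/day


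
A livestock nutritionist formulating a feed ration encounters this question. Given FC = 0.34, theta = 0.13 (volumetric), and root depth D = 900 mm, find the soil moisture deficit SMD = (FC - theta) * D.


SMD = (FC - theta) * D
    = (0.34 - 0.13) * 900
    = 0.210 * 900
    = 189 mm


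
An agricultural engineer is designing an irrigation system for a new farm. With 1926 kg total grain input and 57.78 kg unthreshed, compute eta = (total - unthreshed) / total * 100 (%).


eta = (total - unthreshed) / total * 100
    = (1926 - 57.78) / 1926 * 100
    = 1868.22 / 1926 * 100
    = 97%


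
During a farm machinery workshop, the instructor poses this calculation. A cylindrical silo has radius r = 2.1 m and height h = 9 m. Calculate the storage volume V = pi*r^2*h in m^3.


V = pi * r^2 * h
  = pi * 2.1^2 * 9
  = pi * 4.41 * 9
  = 124.69 m^3


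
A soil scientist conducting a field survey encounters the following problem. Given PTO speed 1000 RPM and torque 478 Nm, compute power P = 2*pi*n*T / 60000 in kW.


P = 2*pi*n*T / 60000
  = 2*pi * 1000 * 478 / 60000
  = 3003362.58 / 60000
  = 50.06 kW


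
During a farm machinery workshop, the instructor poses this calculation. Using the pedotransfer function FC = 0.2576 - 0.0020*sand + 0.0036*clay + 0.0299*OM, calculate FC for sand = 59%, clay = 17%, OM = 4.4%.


FC = 0.2576 - 0.0020*59 + 0.0036*17 + 0.0299*4.4
   = 0.2576 - 0.1180 + 0.0612 + 0.1316
   = 0.3324


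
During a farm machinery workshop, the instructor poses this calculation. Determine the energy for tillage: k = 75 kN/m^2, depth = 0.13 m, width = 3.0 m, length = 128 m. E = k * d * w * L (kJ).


E = k * d * w * L
  = 75 * 0.13 * 3.0 * 128
  = 3744 kJ


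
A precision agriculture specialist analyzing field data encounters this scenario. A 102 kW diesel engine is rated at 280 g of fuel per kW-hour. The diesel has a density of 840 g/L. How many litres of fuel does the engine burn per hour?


FC = P * BSFC / rho_fuel
   = 102 * 280 / 840
   = 28560 / 840
   = 34 L/h


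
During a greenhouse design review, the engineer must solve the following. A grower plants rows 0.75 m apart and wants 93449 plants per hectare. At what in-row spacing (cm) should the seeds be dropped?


spacing = 10000 / (row_sp * density)
        = 10000 / (0.75 * 93449)
        = 10000 / 70086.75
        = 0.14268 m = 14.27 cm


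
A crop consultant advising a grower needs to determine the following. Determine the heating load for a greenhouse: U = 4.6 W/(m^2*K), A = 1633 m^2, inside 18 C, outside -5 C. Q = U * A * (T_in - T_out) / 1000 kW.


dT = 18 - (-5) = 23 K
Q = U * A * dT
  = 4.6 * 1633 * 23
  = 172771.40 W = 172.77 kW


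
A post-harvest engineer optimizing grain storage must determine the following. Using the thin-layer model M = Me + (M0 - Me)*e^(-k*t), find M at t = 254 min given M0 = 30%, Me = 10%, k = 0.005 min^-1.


M = Me + (M0 - Me) * e^(-k*t)
  = 10 + (30 - 10) * e^(-0.005*254)
  = 10 + 20 * e^(-1.270)
  = 10 + 20 * 0.28083
  = 10 + 5.6166
  = 15.62%


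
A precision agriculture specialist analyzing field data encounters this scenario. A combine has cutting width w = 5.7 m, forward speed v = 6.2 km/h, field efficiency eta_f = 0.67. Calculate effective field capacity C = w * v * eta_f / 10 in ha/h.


C = w * v * eta_f / 10
  = 5.7 * 6.2 * 0.67 / 10
  = 23.68 / 10
  = 2.37 ha/h


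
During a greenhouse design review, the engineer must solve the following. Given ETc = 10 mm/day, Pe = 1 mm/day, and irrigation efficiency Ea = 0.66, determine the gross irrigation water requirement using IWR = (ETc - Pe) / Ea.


IWR = (ETc - Pe) / Ea
    = (10 - 1) / 0.66
    = 9 / 0.66
    = 13.64 mm/day


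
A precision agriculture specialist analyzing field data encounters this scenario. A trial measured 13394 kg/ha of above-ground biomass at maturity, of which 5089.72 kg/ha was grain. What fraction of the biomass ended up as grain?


HI = grain_yield / biomass
   = 5089.72 / 13394
   = 0.38


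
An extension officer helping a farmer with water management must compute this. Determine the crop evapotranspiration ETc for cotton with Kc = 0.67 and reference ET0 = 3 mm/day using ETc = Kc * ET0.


ETc = Kc * ET0
    = 0.67 * 3
    = 2.01 mm/day


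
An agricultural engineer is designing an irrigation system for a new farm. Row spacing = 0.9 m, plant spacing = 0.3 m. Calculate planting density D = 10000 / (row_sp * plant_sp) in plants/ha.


D = 10000 / (row_sp * plant_sp)
  = 10000 / (0.9 * 0.3)
  = 10000 / 0.2700
  = 37037.04 plants/ha


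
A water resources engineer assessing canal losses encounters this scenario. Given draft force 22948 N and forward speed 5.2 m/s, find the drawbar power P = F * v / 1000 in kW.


P = F * v / 1000
  = 22948 * 5.2 / 1000
  = 119329.60 / 1000
  = 119.33 kW


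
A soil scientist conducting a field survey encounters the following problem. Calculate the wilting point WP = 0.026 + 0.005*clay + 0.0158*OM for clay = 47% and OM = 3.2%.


WP = 0.026 + 0.005*47 + 0.0158*3.2
   = 0.026 + 0.2350 + 0.0506
   = 0.3116


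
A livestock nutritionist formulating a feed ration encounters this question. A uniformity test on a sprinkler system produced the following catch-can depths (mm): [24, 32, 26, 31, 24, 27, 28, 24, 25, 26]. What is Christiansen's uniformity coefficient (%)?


xbar = 267 / 10 = 26.700
sum|xi - xbar| = 22.400
CU = 100 * (1 - 22.400 / (10 * 26.700))
   = 100 * (1 - 0.0839)
   = 91.61%


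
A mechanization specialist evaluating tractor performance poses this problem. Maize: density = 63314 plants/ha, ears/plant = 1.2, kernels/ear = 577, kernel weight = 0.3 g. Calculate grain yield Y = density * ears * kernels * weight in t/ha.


Y = density * ears * kernels * kw
  = 63314 * 1.2 * 577 * 0.3 g/ha
  = 13151584.08 g/ha
  = 13151.58 kg/ha = 13.15 t/ha


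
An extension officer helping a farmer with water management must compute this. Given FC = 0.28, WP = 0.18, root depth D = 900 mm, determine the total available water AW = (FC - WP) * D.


AW = (FC - WP) * D
   = (0.28 - 0.18) * 900
   = 0.10 * 900
   = 90 mm


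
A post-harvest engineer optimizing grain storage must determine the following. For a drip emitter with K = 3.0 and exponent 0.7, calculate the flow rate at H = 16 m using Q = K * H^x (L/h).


Q = K * H^x
  = 3.0 * 16^0.7
  = 3.0 * 6.9644
  = 20.89 L/h


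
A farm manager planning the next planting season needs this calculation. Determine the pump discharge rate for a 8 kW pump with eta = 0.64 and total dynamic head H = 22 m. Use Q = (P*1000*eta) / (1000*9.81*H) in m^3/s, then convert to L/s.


Q = (P * 1000 * eta) / (rho * g * H)
  = (8 * 1000 * 0.64) / (1000 * 9.81 * 22)
  = 5120 / 215820
  = 0.02372 m^3/s = 23.72 L/s


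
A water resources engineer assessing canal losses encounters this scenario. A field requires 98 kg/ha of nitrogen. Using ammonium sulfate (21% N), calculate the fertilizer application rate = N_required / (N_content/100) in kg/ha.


Rate = N_required / (N_content / 100)
     = 98 / (21 / 100)
     = 98 / 0.21
     = 466.67 kg/ha


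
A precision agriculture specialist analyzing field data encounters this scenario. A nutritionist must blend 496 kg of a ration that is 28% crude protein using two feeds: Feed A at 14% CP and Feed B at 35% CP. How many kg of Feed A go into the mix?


parts_A = CP_b - target = 35 - 28 = 7
parts_B = target - CP_a = 28 - 14 = 14
total_parts = 7 + 14 = 21
Feed A = 496 * 7 / 21 = 165.33 kg
Feed B = 496 * 14 / 21 = 330.67 kg

165.33 kg


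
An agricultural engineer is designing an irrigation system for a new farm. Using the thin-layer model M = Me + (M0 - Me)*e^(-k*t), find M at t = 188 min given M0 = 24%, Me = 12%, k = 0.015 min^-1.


M = Me + (M0 - Me) * e^(-k*t)
  = 12 + (24 - 12) * e^(-0.015*188)
  = 12 + 12 * e^(-2.820)
  = 12 + 12 * 0.05961
  = 12 + 0.7153
  = 12.72%


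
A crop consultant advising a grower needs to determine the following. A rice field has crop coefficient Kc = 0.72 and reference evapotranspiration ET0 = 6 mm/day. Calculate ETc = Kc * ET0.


ETc = Kc * ET0
    = 0.72 * 6
    = 4.32 mm/day


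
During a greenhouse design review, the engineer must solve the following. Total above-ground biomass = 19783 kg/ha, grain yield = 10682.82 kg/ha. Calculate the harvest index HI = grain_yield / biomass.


HI = grain_yield / biomass
   = 10682.82 / 19783
   = 0.54


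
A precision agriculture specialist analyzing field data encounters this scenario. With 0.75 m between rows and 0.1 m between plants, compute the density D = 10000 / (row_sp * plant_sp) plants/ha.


D = 10000 / (row_sp * plant_sp)
  = 10000 / (0.75 * 0.1)
  = 10000 / 0.0750
  = 133333.33 plants/ha


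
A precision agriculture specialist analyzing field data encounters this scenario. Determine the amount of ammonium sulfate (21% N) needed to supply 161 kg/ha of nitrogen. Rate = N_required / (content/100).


Rate = N_required / (N_content / 100)
     = 161 / (21 / 100)
     = 161 / 0.21
     = 766.67 kg/ha


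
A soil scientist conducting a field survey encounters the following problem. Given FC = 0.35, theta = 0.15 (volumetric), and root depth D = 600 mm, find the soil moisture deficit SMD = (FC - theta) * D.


SMD = (FC - theta) * D
    = (0.35 - 0.15) * 600
    = 0.200 * 600
    = 120 mm


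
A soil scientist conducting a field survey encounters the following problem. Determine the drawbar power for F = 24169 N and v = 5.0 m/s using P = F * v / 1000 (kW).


P = F * v / 1000
  = 24169 * 5.0 / 1000
  = 120845 / 1000
  = 120.85 kW


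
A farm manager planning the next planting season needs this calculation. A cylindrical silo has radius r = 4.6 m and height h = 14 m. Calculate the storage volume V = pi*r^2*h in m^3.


V = pi * r^2 * h
  = pi * 4.6^2 * 14
  = pi * 21.16 * 14
  = 930.67 m^3


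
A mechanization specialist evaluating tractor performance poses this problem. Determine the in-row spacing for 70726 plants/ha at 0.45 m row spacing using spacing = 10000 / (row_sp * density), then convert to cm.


spacing = 10000 / (row_sp * density)
        = 10000 / (0.45 * 70726)
        = 10000 / 31826.70
        = 0.31420 m = 31.42 cm


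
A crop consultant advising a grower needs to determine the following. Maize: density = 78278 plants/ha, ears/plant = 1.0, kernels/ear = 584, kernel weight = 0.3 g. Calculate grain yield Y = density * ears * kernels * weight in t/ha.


Y = density * ears * kernels * kw
  = 78278 * 1.0 * 584 * 0.3 g/ha
  = 13714305.60 g/ha
  = 13714.31 kg/ha = 13.71 t/ha


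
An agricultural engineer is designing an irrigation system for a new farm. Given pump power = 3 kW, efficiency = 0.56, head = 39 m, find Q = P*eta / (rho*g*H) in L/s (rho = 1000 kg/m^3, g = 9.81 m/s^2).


Q = (P * 1000 * eta) / (rho * g * H)
  = (3 * 1000 * 0.56) / (1000 * 9.81 * 39)
  = 1680 / 382590
  = 0.00439 m^3/s = 4.39 L/s


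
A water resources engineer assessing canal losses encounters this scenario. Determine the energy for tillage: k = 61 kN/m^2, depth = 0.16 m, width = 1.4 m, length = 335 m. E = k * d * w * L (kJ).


E = k * d * w * L
  = 61 * 0.16 * 1.4 * 335
  = 4577.44 kJ


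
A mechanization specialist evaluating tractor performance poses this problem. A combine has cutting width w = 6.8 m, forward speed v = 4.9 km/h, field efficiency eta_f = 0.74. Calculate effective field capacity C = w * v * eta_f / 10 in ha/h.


C = w * v * eta_f / 10
  = 6.8 * 4.9 * 0.74 / 10
  = 24.66 / 10
  = 2.47 ha/h


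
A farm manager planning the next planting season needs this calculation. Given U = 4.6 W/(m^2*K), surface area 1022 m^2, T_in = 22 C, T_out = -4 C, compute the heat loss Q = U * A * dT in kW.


dT = 22 - (-4) = 26 K
Q = U * A * dT
  = 4.6 * 1022 * 26
  = 122231.20 W = 122.23 kW


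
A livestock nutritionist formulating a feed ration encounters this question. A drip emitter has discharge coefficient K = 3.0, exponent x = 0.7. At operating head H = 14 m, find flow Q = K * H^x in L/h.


Q = K * H^x
  = 3.0 * 14^0.7
  = 3.0 * 6.3429
  = 19.03 L/h


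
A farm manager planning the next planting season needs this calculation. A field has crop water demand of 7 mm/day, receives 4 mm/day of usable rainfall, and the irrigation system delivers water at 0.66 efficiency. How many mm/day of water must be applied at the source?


IWR = (ETc - Pe) / Ea
    = (7 - 4) / 0.66
    = 3 / 0.66
    = 4.55 mm/day


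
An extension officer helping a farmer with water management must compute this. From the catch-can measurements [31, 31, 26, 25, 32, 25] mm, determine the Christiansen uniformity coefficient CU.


xbar = 170 / 6 = 28.333
sum|xi - xbar| = 18
CU = 100 * (1 - 18 / (6 * 28.333))
   = 100 * (1 - 0.1059)
   = 89.41%


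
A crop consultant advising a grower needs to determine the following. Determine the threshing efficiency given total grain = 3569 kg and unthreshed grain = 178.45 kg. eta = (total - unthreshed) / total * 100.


eta = (total - unthreshed) / total * 100
    = (3569 - 178.45) / 3569 * 100
    = 3390.55 / 3569 * 100
    = 95%


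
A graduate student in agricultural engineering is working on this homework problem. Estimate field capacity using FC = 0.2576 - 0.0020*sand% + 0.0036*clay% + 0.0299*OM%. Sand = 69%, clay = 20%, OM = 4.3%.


FC = 0.2576 - 0.0020*69 + 0.0036*20 + 0.0299*4.3
   = 0.2576 - 0.1380 + 0.0720 + 0.1286
   = 0.3202


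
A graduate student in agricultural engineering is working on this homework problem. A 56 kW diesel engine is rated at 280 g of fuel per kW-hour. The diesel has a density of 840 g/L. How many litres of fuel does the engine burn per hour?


FC = P * BSFC / rho_fuel
   = 56 * 280 / 840
   = 15680 / 840
   = 18.67 L/h


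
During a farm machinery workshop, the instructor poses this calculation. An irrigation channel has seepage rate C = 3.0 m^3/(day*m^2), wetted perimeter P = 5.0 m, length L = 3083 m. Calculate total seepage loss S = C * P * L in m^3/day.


S = C * P * L
  = 3.0 * 5.0 * 3083
  = 46245 m^3/day


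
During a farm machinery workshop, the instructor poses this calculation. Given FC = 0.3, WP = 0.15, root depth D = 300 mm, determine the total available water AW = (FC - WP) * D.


AW = (FC - WP) * D
   = (0.3 - 0.15) * 300
   = 0.15 * 300
   = 45 mm


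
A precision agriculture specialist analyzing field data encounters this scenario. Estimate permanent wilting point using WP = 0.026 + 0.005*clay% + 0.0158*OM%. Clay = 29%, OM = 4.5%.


WP = 0.026 + 0.005*29 + 0.0158*4.5
   = 0.026 + 0.1450 + 0.0711
   = 0.2421


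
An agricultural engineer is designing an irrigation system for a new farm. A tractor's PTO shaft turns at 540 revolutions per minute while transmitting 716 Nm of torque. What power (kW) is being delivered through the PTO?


P = 2*pi*n*T / 60000
  = 2*pi * 540 * 716 / 60000
  = 2429330.77 / 60000
  = 40.49 kW


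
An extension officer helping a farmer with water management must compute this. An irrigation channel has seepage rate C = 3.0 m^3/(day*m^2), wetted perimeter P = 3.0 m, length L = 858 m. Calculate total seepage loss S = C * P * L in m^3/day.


S = C * P * L
  = 3.0 * 3.0 * 858
  = 7722 m^3/day


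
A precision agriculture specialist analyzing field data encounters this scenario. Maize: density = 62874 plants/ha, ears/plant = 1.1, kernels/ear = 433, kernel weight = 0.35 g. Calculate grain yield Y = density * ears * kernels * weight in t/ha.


Y = density * ears * kernels * kw
  = 62874 * 1.1 * 433 * 0.35 g/ha
  = 10481410.17 g/ha
  = 10481.41 kg/ha = 10.48 t/ha


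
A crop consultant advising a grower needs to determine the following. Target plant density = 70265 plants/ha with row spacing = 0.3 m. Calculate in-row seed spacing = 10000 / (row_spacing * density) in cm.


spacing = 10000 / (row_sp * density)
        = 10000 / (0.3 * 70265)
        = 10000 / 21079.50
        = 0.47439 m = 47.44 cm


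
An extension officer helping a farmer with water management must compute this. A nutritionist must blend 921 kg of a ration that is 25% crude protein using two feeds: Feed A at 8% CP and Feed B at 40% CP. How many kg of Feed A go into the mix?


parts_A = CP_b - target = 40 - 25 = 15
parts_B = target - CP_a = 25 - 8 = 17
total_parts = 15 + 17 = 32
Feed A = 921 * 15 / 32 = 431.72 kg
Feed B = 921 * 17 / 32 = 489.28 kg

431.72 kg


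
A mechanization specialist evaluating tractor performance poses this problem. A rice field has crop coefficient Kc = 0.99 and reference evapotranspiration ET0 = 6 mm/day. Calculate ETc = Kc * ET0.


ETc = Kc * ET0
    = 0.99 * 6
    = 5.94 mm/day


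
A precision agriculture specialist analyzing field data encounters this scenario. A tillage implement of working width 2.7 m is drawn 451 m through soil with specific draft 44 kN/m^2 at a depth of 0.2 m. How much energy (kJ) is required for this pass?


E = k * d * w * L
  = 44 * 0.2 * 2.7 * 451
  = 10715.76 kJ


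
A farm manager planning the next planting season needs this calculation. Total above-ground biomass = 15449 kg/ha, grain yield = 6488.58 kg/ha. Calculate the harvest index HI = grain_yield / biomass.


HI = grain_yield / biomass
   = 6488.58 / 15449
   = 0.42


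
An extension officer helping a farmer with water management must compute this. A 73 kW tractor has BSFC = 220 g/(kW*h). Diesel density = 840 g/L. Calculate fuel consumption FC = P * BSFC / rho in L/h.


FC = P * BSFC / rho_fuel
   = 73 * 220 / 840
   = 16060 / 840
   = 19.12 L/h


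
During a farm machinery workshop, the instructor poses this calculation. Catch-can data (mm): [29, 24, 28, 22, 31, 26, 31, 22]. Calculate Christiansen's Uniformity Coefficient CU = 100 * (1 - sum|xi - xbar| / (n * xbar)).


xbar = 213 / 8 = 26.625
sum|xi - xbar| = 25
CU = 100 * (1 - 25 / (8 * 26.625))
   = 100 * (1 - 0.1174)
   = 88.26%


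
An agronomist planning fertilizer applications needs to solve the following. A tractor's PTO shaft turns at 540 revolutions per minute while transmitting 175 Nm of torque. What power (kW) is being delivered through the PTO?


P = 2*pi*n*T / 60000
  = 2*pi * 540 * 175 / 60000
  = 593761.01 / 60000
  = 9.90 kW


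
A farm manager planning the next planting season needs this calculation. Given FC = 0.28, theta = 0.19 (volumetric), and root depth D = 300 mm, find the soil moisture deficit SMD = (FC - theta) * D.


SMD = (FC - theta) * D
    = (0.28 - 0.19) * 300
    = 0.090 * 300
    = 27 mm


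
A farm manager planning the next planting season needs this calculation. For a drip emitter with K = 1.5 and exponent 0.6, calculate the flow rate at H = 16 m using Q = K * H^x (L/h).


Q = K * H^x
  = 1.5 * 16^0.6
  = 1.5 * 5.2780
  = 7.92 L/h


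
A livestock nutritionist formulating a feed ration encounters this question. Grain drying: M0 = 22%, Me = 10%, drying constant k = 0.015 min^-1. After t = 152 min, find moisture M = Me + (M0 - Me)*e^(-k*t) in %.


M = Me + (M0 - Me) * e^(-k*t)
  = 10 + (22 - 10) * e^(-0.015*152)
  = 10 + 12 * e^(-2.280)
  = 10 + 12 * 0.10228
  = 10 + 1.2274
  = 11.23%


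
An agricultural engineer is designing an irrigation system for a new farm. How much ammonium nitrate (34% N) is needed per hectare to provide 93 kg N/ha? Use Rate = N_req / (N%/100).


Rate = N_required / (N_content / 100)
     = 93 / (34 / 100)
     = 93 / 0.34
     = 273.53 kg/ha


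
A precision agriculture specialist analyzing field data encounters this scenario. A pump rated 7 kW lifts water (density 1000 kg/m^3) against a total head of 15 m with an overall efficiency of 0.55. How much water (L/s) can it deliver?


Q = (P * 1000 * eta) / (rho * g * H)
  = (7 * 1000 * 0.55) / (1000 * 9.81 * 15)
  = 3850 / 147150
  = 0.02616 m^3/s = 26.16 L/s


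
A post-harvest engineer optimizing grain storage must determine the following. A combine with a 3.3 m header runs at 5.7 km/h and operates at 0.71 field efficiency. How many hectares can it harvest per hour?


C = w * v * eta_f / 10
  = 3.3 * 5.7 * 0.71 / 10
  = 13.36 / 10
  = 1.34 ha/h


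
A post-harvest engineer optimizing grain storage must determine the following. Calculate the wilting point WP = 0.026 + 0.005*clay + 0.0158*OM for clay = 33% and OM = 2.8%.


WP = 0.026 + 0.005*33 + 0.0158*2.8
   = 0.026 + 0.1650 + 0.0442
   = 0.2352


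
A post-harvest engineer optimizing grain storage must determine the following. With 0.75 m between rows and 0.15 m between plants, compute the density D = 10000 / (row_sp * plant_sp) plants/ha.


D = 10000 / (row_sp * plant_sp)
  = 10000 / (0.75 * 0.15)
  = 10000 / 0.1125
  = 88888.89 plants/ha


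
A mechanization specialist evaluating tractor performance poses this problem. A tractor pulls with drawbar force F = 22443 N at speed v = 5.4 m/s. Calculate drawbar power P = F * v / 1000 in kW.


P = F * v / 1000
  = 22443 * 5.4 / 1000
  = 121192.20 / 1000
  = 121.19 kW


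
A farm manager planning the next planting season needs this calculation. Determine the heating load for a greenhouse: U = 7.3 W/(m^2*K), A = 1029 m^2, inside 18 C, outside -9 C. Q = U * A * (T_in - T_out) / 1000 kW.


dT = 18 - (-9) = 27 K
Q = U * A * dT
  = 7.3 * 1029 * 27
  = 202815.90 W = 202.82 kW


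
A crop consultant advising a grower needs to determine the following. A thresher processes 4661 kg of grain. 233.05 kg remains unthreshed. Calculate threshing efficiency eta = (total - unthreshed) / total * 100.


eta = (total - unthreshed) / total * 100
    = (4661 - 233.05) / 4661 * 100
    = 4427.95 / 4661 * 100
    = 95%


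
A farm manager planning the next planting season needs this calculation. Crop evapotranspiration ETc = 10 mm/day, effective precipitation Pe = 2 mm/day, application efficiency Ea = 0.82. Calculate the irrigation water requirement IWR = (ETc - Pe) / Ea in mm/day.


IWR = (ETc - Pe) / Ea
    = (10 - 2) / 0.82
    = 8 / 0.82
    = 9.76 mm/day


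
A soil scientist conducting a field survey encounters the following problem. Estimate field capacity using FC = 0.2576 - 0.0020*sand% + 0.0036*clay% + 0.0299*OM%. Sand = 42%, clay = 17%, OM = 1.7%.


FC = 0.2576 - 0.0020*42 + 0.0036*17 + 0.0299*1.7
   = 0.2576 - 0.0840 + 0.0612 + 0.0508
   = 0.2856


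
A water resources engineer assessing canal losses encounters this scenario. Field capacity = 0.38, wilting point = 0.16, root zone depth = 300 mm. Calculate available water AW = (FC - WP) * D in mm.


AW = (FC - WP) * D
   = (0.38 - 0.16) * 300
   = 0.22 * 300
   = 66 mm


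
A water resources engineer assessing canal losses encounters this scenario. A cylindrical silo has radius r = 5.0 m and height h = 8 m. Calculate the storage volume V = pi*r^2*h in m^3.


V = pi * r^2 * h
  = pi * 5.0^2 * 8
  = pi * 25 * 8
  = 628.32 m^3


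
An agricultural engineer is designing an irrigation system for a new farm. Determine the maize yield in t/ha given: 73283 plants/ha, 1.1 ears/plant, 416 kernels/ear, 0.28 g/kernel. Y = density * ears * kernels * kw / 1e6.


Y = density * ears * kernels * kw
  = 73283 * 1.1 * 416 * 0.28 g/ha
  = 9389604.22 g/ha
  = 9389.60 kg/ha = 9.39 t/ha


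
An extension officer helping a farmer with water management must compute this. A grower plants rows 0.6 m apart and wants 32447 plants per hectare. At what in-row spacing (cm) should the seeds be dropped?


spacing = 10000 / (row_sp * density)
        = 10000 / (0.6 * 32447)
        = 10000 / 19468.20
        = 0.51366 m = 51.37 cm


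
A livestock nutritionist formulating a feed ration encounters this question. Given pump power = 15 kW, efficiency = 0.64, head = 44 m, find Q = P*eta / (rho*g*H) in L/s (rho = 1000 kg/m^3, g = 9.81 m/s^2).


Q = (P * 1000 * eta) / (rho * g * H)
  = (15 * 1000 * 0.64) / (1000 * 9.81 * 44)
  = 9600 / 431640
  = 0.02224 m^3/s = 22.24 L/s


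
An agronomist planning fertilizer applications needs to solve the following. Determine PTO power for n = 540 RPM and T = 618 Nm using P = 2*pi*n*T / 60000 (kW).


P = 2*pi*n*T / 60000
  = 2*pi * 540 * 618 / 60000
  = 2096824.60 / 60000
  = 34.95 kW


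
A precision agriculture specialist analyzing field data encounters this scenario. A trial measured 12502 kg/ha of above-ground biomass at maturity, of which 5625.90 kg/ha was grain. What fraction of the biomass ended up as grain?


HI = grain_yield / biomass
   = 5625.90 / 12502
   = 0.45


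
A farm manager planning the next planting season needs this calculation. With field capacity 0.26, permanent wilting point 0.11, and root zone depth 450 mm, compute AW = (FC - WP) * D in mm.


AW = (FC - WP) * D
   = (0.26 - 0.11) * 450
   = 0.15 * 450
   = 67.50 mm


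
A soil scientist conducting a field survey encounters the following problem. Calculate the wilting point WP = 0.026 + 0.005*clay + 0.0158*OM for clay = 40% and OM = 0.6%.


WP = 0.026 + 0.005*40 + 0.0158*0.6
   = 0.026 + 0.2000 + 0.0095
   = 0.2355


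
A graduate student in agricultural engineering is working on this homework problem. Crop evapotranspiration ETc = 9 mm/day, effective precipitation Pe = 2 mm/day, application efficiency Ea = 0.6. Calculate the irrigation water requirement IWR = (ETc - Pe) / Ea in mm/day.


IWR = (ETc - Pe) / Ea
    = (9 - 2) / 0.6
    = 7 / 0.6
    = 11.67 mm/day


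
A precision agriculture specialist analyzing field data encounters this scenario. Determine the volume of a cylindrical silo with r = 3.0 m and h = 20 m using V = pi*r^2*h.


V = pi * r^2 * h
  = pi * 3.0^2 * 20
  = pi * 9 * 20
  = 565.49 m^3


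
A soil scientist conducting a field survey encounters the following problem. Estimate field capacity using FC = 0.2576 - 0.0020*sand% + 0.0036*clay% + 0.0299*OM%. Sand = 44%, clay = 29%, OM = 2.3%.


FC = 0.2576 - 0.0020*44 + 0.0036*29 + 0.0299*2.3
   = 0.2576 - 0.0880 + 0.1044 + 0.0688
   = 0.3428


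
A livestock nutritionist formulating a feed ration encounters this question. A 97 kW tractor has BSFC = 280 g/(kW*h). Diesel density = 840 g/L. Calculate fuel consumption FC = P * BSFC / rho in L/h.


FC = P * BSFC / rho_fuel
   = 97 * 280 / 840
   = 27160 / 840
   = 32.33 L/h


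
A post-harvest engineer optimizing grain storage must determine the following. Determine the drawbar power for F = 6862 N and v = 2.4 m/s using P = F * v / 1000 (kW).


P = F * v / 1000
  = 6862 * 2.4 / 1000
  = 16468.80 / 1000
  = 16.47 kW


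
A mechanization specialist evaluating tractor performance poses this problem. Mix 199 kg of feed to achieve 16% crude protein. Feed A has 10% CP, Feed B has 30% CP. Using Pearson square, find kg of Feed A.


parts_A = CP_b - target = 30 - 16 = 14
parts_B = target - CP_a = 16 - 10 = 6
total_parts = 14 + 6 = 20
Feed A = 199 * 14 / 20 = 139.30 kg
Feed B = 199 * 6 / 20 = 59.70 kg

139.30 kg


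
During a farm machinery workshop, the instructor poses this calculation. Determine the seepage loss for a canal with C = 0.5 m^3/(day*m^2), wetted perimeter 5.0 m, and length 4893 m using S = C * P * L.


S = C * P * L
  = 0.5 * 5.0 * 4893
  = 12232.50 m^3/day


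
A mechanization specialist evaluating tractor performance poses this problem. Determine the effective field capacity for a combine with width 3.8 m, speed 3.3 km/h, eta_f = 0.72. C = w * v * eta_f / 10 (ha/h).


C = w * v * eta_f / 10
  = 3.8 * 3.3 * 0.72 / 10
  = 9.03 / 10
  = 0.90 ha/h


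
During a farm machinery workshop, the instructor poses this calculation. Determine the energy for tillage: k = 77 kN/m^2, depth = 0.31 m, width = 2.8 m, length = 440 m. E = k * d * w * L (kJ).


E = k * d * w * L
  = 77 * 0.31 * 2.8 * 440
  = 29407.84 kJ


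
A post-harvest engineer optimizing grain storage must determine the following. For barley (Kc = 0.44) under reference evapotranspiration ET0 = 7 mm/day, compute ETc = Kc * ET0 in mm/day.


ETc = Kc * ET0
    = 0.44 * 7
    = 3.08 mm/day


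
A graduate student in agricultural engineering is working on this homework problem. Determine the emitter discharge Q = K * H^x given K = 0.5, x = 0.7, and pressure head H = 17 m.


Q = K * H^x
  = 0.5 * 17^0.7
  = 0.5 * 7.2663
  = 3.63 L/h


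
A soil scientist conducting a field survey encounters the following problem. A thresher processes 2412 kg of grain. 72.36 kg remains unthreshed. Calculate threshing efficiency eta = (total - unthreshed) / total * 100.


eta = (total - unthreshed) / total * 100
    = (2412 - 72.36) / 2412 * 100
    = 2339.64 / 2412 * 100
    = 97%


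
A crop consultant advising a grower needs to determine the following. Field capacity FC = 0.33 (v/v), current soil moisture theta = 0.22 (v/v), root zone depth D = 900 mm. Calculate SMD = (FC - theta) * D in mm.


SMD = (FC - theta) * D
    = (0.33 - 0.22) * 900
    = 0.110 * 900
    = 99 mm


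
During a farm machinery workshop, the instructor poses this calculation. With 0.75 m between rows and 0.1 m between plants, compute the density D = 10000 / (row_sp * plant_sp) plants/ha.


D = 10000 / (row_sp * plant_sp)
  = 10000 / (0.75 * 0.1)
  = 10000 / 0.0750
  = 133333.33 plants/ha


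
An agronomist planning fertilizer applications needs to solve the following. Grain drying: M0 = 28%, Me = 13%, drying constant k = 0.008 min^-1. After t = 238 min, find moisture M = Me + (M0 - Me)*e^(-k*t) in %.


M = Me + (M0 - Me) * e^(-k*t)
  = 13 + (28 - 13) * e^(-0.008*238)
  = 13 + 15 * e^(-1.904)
  = 13 + 15 * 0.14897
  = 13 + 2.2346
  = 15.23%


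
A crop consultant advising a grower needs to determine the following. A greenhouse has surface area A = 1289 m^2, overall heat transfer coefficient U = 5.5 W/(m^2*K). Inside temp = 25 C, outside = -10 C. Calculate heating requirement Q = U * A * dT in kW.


dT = 25 - (-10) = 35 K
Q = U * A * dT
  = 5.5 * 1289 * 35
  = 248132.50 W = 248.13 kW


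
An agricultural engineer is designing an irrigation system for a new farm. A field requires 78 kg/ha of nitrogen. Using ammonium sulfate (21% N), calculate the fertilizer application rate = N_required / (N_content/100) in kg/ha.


Rate = N_required / (N_content / 100)
     = 78 / (21 / 100)
     = 78 / 0.21
     = 371.43 kg/ha


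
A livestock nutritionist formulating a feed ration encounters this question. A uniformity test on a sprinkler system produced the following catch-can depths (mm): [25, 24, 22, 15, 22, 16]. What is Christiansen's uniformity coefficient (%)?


xbar = 124 / 6 = 20.667
sum|xi - xbar| = 20.667
CU = 100 * (1 - 20.667 / (6 * 20.667))
   = 100 * (1 - 0.1667)
   = 83.33%


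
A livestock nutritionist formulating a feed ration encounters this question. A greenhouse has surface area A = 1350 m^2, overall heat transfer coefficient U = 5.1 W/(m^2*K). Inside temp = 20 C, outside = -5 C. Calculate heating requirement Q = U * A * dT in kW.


dT = 20 - (-5) = 25 K
Q = U * A * dT
  = 5.1 * 1350 * 25
  = 172125 W = 172.13 kW


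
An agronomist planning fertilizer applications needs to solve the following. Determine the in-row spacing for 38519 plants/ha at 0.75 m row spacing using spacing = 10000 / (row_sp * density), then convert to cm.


spacing = 10000 / (row_sp * density)
        = 10000 / (0.75 * 38519)
        = 10000 / 28889.25
        = 0.34615 m = 34.61 cm


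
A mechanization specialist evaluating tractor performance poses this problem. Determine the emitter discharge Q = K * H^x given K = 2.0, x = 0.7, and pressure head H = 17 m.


Q = K * H^x
  = 2.0 * 17^0.7
  = 2.0 * 7.2663
  = 14.53 L/h


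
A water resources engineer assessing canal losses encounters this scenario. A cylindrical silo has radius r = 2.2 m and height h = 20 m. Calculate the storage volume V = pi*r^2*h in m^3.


V = pi * r^2 * h
  = pi * 2.2^2 * 20
  = pi * 4.84 * 20
  = 304.11 m^3


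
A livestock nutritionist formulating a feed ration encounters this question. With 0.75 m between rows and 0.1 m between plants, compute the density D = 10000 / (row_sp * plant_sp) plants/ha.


D = 10000 / (row_sp * plant_sp)
  = 10000 / (0.75 * 0.1)
  = 10000 / 0.0750
  = 133333.33 plants/ha


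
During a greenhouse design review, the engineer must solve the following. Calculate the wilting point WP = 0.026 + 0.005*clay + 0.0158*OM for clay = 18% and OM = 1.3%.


WP = 0.026 + 0.005*18 + 0.0158*1.3
   = 0.026 + 0.0900 + 0.0205
   = 0.1365


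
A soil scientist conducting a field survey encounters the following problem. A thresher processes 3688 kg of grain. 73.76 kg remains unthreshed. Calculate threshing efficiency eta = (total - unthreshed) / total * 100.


eta = (total - unthreshed) / total * 100
    = (3688 - 73.76) / 3688 * 100
    = 3614.24 / 3688 * 100
    = 98%


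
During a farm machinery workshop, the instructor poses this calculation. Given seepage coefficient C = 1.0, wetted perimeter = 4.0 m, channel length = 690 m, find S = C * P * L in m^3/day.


S = C * P * L
  = 1.0 * 4.0 * 690
  = 2760 m^3/day
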